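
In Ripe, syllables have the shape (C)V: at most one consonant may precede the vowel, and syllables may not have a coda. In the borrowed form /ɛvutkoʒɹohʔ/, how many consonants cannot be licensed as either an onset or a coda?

4

Under (C)V, the unsyllabifiable consonants are /t/, /ʒ/, /h/, /ʔ/ (no codas are permitted; onsets are limited to one consonant).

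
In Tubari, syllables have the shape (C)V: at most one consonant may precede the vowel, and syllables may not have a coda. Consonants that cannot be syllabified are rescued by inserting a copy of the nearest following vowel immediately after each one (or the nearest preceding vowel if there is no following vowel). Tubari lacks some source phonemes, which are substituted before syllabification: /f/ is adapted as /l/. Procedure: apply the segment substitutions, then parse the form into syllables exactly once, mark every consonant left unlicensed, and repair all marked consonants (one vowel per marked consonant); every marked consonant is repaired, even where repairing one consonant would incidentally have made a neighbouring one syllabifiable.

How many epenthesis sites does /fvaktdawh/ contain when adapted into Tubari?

After substitution the input is /lvaktdawh/.
The unsyllabifiable consonants are /l/, /k/, /t/, /w/, /h/; each receives one epenthetic vowel.

5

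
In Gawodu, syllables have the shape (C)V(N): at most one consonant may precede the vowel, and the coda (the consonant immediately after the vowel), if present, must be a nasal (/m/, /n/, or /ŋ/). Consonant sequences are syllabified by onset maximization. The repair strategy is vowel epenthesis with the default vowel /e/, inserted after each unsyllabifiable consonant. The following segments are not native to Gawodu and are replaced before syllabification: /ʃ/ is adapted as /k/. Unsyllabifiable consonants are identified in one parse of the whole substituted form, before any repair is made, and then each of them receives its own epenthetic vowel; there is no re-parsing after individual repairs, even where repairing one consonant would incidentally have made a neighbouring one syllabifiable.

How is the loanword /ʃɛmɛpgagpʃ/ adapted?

Substitution: /ʃ/ → /k/, giving /kɛmɛpgagpk/.
The consonants /p/, /g/, /p/, /k/ cannot be parsed into a legal (C)V(N) syllable (only a nasal (/m/, /n/, or /ŋ/) is licensed in coda position; onsets are limited to one consonant).
Epenthesis after each stranded consonant: /p/ → /pe/, /g/ → /ge/, /p/ → /pe/, /k/ → /ke/.

kɛmɛpegagepeke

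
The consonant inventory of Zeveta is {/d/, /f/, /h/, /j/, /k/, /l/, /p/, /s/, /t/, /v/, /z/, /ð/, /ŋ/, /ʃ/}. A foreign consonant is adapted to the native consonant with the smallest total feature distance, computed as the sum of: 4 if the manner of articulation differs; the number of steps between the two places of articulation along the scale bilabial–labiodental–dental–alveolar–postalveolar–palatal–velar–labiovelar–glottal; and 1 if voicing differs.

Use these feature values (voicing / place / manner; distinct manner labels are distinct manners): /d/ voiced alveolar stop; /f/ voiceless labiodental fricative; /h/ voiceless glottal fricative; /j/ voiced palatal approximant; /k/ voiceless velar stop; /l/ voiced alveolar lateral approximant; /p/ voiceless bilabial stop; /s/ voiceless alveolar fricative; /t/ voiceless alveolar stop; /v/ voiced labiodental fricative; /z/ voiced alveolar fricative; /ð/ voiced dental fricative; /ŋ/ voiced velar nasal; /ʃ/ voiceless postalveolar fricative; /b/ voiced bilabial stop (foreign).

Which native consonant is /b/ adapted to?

/p/ is closest: same manner (stop), place distance 0 (bilabial→bilabial), voicing differs (+1); total 1. Next closest is /d/ at distance 3.

p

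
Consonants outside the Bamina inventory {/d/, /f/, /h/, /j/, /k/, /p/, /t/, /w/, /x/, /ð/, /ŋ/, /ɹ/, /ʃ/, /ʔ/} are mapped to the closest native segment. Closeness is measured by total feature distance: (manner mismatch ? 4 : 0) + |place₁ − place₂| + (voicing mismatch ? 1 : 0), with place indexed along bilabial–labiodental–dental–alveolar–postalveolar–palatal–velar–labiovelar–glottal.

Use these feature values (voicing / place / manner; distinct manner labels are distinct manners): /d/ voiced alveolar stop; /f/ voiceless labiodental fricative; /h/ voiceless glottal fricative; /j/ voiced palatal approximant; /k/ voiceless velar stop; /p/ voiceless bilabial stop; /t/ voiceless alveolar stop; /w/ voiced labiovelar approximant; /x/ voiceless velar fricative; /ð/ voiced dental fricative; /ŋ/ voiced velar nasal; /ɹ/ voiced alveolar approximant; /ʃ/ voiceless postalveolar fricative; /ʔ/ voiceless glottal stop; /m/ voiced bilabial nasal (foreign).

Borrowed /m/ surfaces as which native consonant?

/p/ is closest: manner differs (nasal→stop, +4), place distance 0 (bilabial→bilabial), voicing differs (+1); total 5. Next closest is /f/ at distance 6.

p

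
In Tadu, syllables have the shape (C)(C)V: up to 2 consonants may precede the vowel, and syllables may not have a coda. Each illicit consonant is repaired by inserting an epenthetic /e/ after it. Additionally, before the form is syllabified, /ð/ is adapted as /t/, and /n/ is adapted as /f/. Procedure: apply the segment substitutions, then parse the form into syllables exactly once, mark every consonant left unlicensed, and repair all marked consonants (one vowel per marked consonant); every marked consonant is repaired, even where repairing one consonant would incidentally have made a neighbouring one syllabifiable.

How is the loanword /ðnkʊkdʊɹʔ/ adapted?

tefkʊkdʊɹeʔe

Substitution: /ð/ → /t/, /n/ → /f/, giving /tfkʊkdʊɹʔ/.
The consonants /t/, /ɹ/, /ʔ/ cannot be parsed into a legal (C)(C)V syllable (no codas are permitted; onsets may contain at most 2 consonants).
Each unlicensed consonant becomes the onset of a new syllable: /t/ → /te/, /ɹ/ → /ɹe/, /ʔ/ → /ʔe/.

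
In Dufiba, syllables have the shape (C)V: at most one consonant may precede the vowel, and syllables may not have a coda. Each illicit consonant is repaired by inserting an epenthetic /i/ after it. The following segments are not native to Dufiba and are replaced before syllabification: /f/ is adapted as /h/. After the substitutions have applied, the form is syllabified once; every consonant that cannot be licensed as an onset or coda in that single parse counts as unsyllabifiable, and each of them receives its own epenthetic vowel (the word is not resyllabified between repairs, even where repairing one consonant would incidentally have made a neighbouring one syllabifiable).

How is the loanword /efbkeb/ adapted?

Substitution: /f/ → /h/, giving /ehbkeb/.
Syllabifying with onset maximization leaves /h/, /b/, /b/ stranded (no codas are permitted; onsets are limited to one consonant).
Inserting the epenthetic vowel yields /h/ → /hi/, /b/ → /bi/, /b/ → /bi/.

ehibikebi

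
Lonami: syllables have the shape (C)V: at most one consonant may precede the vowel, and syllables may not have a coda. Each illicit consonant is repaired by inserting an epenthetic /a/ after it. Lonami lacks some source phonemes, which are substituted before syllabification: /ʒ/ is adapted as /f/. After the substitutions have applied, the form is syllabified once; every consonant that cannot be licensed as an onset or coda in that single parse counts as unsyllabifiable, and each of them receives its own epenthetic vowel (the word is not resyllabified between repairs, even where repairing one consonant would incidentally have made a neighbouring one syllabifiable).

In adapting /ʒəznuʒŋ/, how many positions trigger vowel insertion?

After substitution the input is /fəznufŋ/.
The unsyllabifiable consonants are /z/, /f/, /ŋ/; each receives one epenthetic vowel.

3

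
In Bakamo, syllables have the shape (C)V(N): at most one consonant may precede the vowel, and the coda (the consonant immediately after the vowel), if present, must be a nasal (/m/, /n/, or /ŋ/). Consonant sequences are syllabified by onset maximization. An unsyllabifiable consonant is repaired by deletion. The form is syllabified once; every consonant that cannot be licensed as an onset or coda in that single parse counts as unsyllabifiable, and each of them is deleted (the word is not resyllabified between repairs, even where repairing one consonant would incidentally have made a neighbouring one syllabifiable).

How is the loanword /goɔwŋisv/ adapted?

goɔŋi

Syllabifying with onset maximization leaves /w/, /s/, /v/ stranded (only a nasal (/m/, /n/, or /ŋ/) is licensed in coda position; onsets are limited to one consonant).
Deletion applies to /w/, /s/, /v/.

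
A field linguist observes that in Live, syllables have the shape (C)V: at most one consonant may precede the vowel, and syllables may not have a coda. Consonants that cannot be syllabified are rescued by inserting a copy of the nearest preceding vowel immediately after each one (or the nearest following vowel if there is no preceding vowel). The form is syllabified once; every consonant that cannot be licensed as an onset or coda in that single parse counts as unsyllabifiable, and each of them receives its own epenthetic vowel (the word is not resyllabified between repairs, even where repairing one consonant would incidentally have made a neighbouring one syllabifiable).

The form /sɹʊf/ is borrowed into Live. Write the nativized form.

Syllabifying with onset maximization leaves /s/, /f/ stranded (no codas are permitted; onsets are limited to one consonant).
Inserting the epenthetic vowel yields /s/ → /sʊ/, /f/ → /fʊ/.

sʊɹʊfʊ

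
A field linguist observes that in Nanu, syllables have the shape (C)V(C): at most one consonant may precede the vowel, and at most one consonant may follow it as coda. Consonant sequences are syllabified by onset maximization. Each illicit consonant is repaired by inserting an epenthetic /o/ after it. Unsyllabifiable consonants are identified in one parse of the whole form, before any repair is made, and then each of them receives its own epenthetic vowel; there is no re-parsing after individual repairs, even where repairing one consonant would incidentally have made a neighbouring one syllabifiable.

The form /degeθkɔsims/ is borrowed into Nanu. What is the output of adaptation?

The consonants /s/ cannot be parsed into a legal (C)V(C) syllable (at most one coda consonant is licensed; onsets are limited to one consonant).
Each unlicensed consonant becomes the onset of a new syllable: /s/ → /so/.

degeθkɔsimso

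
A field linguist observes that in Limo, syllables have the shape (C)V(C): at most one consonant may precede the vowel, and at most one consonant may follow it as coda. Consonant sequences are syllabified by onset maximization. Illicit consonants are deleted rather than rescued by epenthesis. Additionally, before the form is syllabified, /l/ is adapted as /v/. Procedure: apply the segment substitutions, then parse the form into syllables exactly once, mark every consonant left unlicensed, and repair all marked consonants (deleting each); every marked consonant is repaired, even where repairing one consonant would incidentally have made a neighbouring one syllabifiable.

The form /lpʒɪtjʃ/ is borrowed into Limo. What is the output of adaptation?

Substitution: /l/ → /v/, giving /vpʒɪtjʃ/.
Syllabifying with onset maximization leaves /v/, /p/, /j/, /ʃ/ stranded (at most one coda consonant is licensed; onsets are limited to one consonant).
Deletion applies to /v/, /p/, /j/, /ʃ/.

ʒɪt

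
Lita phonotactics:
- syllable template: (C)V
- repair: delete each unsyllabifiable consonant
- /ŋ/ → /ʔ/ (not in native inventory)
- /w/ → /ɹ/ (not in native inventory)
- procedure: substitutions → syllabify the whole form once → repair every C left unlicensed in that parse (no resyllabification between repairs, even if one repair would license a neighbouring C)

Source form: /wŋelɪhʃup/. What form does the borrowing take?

Substitution: /w/ → /ɹ/, /ŋ/ → /ʔ/, giving /ɹʔelɪhʃup/.
Under (C)V, the unsyllabifiable consonants are /ɹ/, /h/, /p/ (no codas are permitted; onsets are limited to one consonant).
Deleting the stranded consonants removes /ɹ/, /h/, /p/.

ʔelɪʃu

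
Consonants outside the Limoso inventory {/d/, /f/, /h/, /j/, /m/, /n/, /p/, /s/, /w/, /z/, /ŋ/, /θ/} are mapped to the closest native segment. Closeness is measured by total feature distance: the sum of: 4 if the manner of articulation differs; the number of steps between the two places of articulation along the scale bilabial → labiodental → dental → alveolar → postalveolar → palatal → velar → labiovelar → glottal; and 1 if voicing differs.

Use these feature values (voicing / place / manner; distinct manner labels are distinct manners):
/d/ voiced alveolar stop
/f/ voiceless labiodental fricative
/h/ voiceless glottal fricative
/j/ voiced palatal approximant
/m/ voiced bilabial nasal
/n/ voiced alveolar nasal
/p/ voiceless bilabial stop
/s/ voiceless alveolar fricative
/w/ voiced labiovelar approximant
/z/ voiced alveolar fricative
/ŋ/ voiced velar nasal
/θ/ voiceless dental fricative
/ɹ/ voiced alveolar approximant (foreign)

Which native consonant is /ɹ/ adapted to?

/j/ is closest: same manner (approximant), place distance 2 (alveolar→palatal), same voicing; total 2. Next closest is /d/ at distance 4.

j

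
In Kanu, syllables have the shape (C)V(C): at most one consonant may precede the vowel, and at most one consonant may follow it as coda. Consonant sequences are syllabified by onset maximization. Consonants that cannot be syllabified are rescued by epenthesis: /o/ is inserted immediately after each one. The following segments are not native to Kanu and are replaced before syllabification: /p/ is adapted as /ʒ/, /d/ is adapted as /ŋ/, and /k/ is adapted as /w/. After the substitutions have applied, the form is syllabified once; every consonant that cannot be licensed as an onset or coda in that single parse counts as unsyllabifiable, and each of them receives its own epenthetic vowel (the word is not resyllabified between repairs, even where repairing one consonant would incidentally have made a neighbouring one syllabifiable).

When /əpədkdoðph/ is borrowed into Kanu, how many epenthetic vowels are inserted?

3

After substitution the input is /əʒəŋwŋoðʒh/.
The unsyllabifiable consonants are /w/, /ʒ/, /h/; each receives one epenthetic vowel.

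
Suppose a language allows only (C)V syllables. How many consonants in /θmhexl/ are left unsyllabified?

4

Under (C)V, the unsyllabifiable consonants are /θ/, /m/, /x/, /l/ (no codas are permitted; onsets are limited to one consonant).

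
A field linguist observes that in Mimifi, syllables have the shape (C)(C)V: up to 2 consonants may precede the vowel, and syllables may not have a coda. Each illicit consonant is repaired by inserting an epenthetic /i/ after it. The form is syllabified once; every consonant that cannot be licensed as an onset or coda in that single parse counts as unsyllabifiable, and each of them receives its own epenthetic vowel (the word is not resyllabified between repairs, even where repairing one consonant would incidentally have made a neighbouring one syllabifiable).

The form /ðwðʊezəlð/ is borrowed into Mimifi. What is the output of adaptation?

Under (C)(C)V, the unsyllabifiable consonants are /ð/, /l/, /ð/ (no codas are permitted; onsets may contain at most 2 consonants).
Inserting the epenthetic vowel yields /ð/ → /ði/, /l/ → /li/, /ð/ → /ði/.

ðiwðʊezəliði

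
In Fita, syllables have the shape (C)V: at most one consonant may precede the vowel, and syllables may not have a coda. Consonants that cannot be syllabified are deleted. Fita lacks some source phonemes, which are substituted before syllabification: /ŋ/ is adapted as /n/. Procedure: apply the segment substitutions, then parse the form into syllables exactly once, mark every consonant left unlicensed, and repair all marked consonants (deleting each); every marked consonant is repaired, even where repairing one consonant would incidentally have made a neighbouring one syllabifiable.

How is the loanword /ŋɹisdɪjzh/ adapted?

Substitution: /ŋ/ → /n/, giving /nɹisdɪjzh/.
Syllabifying with onset maximization leaves /n/, /s/, /j/, /z/, /h/ stranded (no codas are permitted; onsets are limited to one consonant).
Deletion applies to /n/, /s/, /j/, /z/, /h/.

ɹidɪ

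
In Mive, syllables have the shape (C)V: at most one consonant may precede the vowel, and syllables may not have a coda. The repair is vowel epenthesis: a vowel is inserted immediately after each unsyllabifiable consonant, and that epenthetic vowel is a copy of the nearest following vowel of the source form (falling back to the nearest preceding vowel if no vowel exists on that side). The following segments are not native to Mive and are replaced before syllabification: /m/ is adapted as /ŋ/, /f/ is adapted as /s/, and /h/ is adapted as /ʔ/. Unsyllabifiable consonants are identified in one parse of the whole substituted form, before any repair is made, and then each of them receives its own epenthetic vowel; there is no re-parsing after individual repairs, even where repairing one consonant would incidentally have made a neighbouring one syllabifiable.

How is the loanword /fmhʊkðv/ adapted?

sʊŋʊʔʊkʊðʊvʊ

Substitution: /f/ → /s/, /m/ → /ŋ/, /h/ → /ʔ/, giving /sŋʔʊkðv/.
Under (C)V, the unsyllabifiable consonants are /s/, /ŋ/, /k/, /ð/, /v/ (no codas are permitted; onsets are limited to one consonant).
Each unlicensed consonant becomes the onset of a new syllable: /s/ → /sʊ/, /ŋ/ → /ŋʊ/, /k/ → /kʊ/, /ð/ → /ðʊ/, /v/ → /vʊ/.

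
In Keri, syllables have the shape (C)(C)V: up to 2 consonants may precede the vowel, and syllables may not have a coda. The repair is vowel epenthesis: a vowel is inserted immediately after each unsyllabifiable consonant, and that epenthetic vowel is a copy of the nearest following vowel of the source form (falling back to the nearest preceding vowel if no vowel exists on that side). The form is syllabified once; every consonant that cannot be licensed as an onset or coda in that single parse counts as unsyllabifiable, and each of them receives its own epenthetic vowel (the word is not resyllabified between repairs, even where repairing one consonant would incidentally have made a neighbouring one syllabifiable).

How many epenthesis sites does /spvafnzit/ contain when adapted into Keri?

The unsyllabifiable consonants are /s/, /f/, /t/; each receives one epenthetic vowel.

3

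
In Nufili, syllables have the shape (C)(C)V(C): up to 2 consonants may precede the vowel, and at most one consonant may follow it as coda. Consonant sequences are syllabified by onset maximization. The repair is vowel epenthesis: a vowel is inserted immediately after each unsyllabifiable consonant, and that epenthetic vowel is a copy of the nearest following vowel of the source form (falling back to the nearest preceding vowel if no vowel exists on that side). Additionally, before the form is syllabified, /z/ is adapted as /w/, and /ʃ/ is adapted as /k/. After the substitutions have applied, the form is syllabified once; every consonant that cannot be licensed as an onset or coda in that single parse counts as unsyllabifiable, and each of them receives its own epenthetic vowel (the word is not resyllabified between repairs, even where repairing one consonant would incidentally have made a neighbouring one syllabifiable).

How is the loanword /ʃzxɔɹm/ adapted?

kɔwxɔɹmɔ

Substitution: /ʃ/ → /k/, /z/ → /w/, giving /kwxɔɹm/.
The consonants /k/, /m/ cannot be parsed into a legal (C)(C)V(C) syllable (at most one coda consonant is licensed; onsets may contain at most 2 consonants).
Inserting the epenthetic vowel yields /k/ → /kɔ/, /m/ → /mɔ/.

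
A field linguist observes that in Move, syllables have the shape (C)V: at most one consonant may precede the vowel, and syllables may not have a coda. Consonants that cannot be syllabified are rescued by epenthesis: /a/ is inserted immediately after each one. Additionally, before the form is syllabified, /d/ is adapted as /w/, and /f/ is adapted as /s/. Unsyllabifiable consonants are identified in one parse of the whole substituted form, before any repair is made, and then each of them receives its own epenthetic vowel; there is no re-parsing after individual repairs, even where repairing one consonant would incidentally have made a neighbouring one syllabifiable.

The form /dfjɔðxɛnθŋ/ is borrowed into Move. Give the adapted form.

Substitution: /d/ → /w/, /f/ → /s/, giving /wsjɔðxɛnθŋ/.
Syllabifying with onset maximization leaves /w/, /s/, /ð/, /n/, /θ/, /ŋ/ stranded (no codas are permitted; onsets are limited to one consonant).
Epenthesis after each stranded consonant: /w/ → /wa/, /s/ → /sa/, /ð/ → /ða/, /n/ → /na/, /θ/ → /θa/, /ŋ/ → /ŋa/.

wasajɔðaxɛnaθaŋa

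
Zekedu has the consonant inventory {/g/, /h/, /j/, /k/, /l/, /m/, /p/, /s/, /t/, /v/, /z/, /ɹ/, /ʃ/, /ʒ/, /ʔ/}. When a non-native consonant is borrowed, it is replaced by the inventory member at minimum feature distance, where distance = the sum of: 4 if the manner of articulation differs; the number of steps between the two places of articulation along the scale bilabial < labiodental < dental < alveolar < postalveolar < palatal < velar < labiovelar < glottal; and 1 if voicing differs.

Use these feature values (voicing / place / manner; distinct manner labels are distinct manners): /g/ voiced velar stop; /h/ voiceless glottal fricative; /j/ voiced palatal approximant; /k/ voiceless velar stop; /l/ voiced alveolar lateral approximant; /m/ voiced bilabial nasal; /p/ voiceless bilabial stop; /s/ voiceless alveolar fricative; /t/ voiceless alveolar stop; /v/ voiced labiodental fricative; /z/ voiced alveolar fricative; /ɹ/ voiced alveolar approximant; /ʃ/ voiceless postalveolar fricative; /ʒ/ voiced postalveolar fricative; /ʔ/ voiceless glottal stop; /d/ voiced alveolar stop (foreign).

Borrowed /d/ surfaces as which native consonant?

t

/t/ is closest: same manner (stop), place distance 0 (alveolar→alveolar), voicing differs (+1); total 1. Next closest is /g/ at distance 3.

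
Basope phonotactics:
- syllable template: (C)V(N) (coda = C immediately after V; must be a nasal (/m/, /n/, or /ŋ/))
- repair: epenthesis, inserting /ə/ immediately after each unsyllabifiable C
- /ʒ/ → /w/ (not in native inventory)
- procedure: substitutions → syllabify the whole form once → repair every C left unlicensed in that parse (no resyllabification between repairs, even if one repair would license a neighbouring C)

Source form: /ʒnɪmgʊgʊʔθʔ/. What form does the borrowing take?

Substitution: /ʒ/ → /w/, giving /wnɪmgʊgʊʔθʔ/.
Under (C)V(N), the unsyllabifiable consonants are /w/, /ʔ/, /θ/, /ʔ/ (only a nasal (/m/, /n/, or /ŋ/) is licensed in coda position; onsets are limited to one consonant).
Epenthesis after each stranded consonant: /w/ → /wə/, /ʔ/ → /ʔə/, /θ/ → /θə/, /ʔ/ → /ʔə/.

wənɪmgʊgʊʔəθəʔə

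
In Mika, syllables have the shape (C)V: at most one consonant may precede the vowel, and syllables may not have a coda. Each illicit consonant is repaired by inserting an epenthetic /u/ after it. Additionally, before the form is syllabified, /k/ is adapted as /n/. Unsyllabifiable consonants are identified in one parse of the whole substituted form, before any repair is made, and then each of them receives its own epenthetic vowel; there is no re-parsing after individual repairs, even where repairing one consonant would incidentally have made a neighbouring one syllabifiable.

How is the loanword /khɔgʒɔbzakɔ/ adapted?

Substitution: /k/ → /n/, giving /nhɔgʒɔbzanɔ/.
The consonants /n/, /g/, /b/ cannot be parsed into a legal (C)V syllable (no codas are permitted; onsets are limited to one consonant).
Each unlicensed consonant becomes the onset of a new syllable: /n/ → /nu/, /g/ → /gu/, /b/ → /bu/.

nuhɔguʒɔbuzanɔ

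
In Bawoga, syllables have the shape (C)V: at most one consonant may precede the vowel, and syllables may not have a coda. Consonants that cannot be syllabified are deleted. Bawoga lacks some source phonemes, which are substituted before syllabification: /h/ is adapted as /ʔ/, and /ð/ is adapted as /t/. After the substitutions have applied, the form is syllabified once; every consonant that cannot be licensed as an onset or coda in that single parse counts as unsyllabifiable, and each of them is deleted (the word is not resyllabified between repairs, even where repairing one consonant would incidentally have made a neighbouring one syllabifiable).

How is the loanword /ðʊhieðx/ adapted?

Substitution: /ð/ → /t/, /h/ → /ʔ/, giving /tʊʔietx/.
Under (C)V, the unsyllabifiable consonants are /t/, /x/ (no codas are permitted; onsets are limited to one consonant).
Each unlicensed consonant is deleted: /t/, /x/.

tʊʔie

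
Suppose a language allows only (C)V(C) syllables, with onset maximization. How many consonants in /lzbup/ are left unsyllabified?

2

Under (C)V(C), the unsyllabifiable consonants are /l/, /z/ (at most one coda consonant is licensed; onsets are limited to one consonant).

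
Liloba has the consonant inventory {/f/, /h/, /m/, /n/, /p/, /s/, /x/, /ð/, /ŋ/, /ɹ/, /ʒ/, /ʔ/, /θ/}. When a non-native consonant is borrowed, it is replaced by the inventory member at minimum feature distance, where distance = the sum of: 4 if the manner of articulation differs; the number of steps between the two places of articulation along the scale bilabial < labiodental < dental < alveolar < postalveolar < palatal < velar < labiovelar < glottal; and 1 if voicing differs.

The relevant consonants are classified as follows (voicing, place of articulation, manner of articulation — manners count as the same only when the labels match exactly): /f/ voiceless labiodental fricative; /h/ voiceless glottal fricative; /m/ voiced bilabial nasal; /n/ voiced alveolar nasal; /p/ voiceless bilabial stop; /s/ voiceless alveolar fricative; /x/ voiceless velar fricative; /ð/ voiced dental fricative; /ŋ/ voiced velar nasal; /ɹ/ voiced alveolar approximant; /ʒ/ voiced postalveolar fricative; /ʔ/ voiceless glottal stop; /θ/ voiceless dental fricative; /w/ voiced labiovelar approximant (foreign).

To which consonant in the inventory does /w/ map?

ɹ

/ɹ/ is closest: same manner (approximant), place distance 4 (labiovelar→alveolar), same voicing; total 4. Next closest is /ŋ/ at distance 5.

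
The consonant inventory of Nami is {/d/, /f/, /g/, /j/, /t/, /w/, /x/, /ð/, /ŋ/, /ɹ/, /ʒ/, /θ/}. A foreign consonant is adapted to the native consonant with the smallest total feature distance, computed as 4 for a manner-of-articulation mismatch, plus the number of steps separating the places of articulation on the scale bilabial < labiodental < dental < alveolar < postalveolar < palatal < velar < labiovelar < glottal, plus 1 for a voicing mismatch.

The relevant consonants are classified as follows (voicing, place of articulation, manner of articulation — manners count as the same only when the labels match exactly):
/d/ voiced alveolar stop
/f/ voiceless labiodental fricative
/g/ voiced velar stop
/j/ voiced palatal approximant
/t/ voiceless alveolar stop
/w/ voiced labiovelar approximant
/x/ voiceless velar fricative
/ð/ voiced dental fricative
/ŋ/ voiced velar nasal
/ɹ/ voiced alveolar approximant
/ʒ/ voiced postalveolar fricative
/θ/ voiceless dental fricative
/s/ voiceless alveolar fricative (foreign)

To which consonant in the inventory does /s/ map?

/θ/ is closest: same manner (fricative), place distance 1 (alveolar→dental), same voicing; total 1. Next closest is /f/ at distance 2.

θ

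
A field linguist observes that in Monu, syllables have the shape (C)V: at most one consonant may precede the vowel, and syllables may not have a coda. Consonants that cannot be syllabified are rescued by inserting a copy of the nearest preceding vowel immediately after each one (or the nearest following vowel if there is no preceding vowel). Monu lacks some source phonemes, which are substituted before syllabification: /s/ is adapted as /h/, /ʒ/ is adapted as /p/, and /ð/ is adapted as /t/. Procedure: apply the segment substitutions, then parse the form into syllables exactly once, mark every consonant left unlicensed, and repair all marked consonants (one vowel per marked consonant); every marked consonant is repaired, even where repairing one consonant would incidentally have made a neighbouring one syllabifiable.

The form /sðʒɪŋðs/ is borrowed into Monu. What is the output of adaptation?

Substitution: /s/ → /h/, /ð/ → /t/, /ʒ/ → /p/, giving /htpɪŋth/.
The consonants /h/, /t/, /ŋ/, /t/, /h/ cannot be parsed into a legal (C)V syllable (no codas are permitted; onsets are limited to one consonant).
Each unlicensed consonant becomes the onset of a new syllable: /h/ → /hɪ/, /t/ → /tɪ/, /ŋ/ → /ŋɪ/, /t/ → /tɪ/, /h/ → /hɪ/.

hɪtɪpɪŋɪtɪhɪ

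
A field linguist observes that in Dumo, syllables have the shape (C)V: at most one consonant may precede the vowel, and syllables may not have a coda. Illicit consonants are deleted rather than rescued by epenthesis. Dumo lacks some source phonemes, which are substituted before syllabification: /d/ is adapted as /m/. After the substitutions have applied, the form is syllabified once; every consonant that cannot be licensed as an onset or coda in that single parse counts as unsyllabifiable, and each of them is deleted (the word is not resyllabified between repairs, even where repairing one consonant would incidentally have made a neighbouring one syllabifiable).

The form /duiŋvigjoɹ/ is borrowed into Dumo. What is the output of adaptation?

Substitution: /d/ → /m/, giving /muiŋvigjoɹ/.
Under (C)V, the unsyllabifiable consonants are /ŋ/, /g/, /ɹ/ (no codas are permitted; onsets are limited to one consonant).
Each unlicensed consonant is deleted: /ŋ/, /g/, /ɹ/.

muivijo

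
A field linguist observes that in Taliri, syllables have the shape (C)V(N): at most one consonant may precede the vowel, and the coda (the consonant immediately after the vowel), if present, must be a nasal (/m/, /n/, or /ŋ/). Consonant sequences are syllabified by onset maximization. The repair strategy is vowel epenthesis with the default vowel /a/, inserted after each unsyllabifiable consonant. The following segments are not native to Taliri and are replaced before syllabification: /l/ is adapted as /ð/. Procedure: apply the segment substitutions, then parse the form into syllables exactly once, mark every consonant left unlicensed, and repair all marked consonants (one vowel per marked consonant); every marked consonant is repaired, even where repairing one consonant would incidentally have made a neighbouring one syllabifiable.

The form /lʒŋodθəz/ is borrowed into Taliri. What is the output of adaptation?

Substitution: /l/ → /ð/, giving /ðʒŋodθəz/.
Under (C)V(N), the unsyllabifiable consonants are /ð/, /ʒ/, /d/, /z/ (only a nasal (/m/, /n/, or /ŋ/) is licensed in coda position; onsets are limited to one consonant).
Epenthesis after each stranded consonant: /ð/ → /ða/, /ʒ/ → /ʒa/, /d/ → /da/, /z/ → /za/.

ðaʒaŋodaθəza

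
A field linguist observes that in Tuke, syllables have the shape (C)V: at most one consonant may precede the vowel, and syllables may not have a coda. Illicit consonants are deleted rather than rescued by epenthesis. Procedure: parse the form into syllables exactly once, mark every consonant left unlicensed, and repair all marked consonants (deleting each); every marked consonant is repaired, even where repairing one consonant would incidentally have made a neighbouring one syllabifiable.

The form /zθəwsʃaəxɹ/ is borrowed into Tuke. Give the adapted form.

The consonants /z/, /w/, /s/, /x/, /ɹ/ cannot be parsed into a legal (C)V syllable (no codas are permitted; onsets are limited to one consonant).
Each unlicensed consonant is deleted: /z/, /w/, /s/, /x/, /ɹ/.

θəʃaə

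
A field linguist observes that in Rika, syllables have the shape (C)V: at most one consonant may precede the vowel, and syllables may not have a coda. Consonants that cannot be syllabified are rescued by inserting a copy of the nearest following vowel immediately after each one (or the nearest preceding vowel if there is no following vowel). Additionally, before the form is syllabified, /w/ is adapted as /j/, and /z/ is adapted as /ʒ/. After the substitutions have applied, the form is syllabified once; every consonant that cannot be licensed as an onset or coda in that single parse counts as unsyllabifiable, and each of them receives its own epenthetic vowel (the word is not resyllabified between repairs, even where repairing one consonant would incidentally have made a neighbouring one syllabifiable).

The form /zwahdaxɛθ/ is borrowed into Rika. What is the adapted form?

Substitution: /z/ → /ʒ/, /w/ → /j/, giving /ʒjahdaxɛθ/.
Under (C)V, the unsyllabifiable consonants are /ʒ/, /h/, /θ/ (no codas are permitted; onsets are limited to one consonant).
Each unlicensed consonant becomes the onset of a new syllable: /ʒ/ → /ʒa/, /h/ → /ha/, /θ/ → /θɛ/.

ʒajahadaxɛθɛ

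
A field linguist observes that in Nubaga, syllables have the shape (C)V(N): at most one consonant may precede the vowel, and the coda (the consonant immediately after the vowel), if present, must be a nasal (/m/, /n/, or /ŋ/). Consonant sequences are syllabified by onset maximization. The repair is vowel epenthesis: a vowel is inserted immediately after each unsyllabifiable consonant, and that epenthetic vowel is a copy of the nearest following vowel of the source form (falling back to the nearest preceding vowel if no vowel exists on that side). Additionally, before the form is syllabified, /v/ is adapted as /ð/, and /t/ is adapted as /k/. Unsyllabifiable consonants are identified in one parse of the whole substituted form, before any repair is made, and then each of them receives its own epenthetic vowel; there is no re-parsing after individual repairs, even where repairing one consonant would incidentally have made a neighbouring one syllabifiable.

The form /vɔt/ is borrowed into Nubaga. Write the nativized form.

ðɔkɔ

Substitution: /v/ → /ð/, /t/ → /k/, giving /ðɔk/.
Syllabifying with onset maximization leaves /k/ stranded (only a nasal (/m/, /n/, or /ŋ/) is licensed in coda position; onsets are limited to one consonant).
Inserting the epenthetic vowel yields /k/ → /kɔ/.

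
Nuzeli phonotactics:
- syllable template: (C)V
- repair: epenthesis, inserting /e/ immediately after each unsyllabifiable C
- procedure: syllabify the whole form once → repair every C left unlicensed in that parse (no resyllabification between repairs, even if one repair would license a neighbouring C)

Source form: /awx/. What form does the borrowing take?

awexe

Syllabifying with onset maximization leaves /w/, /x/ stranded (no codas are permitted; onsets are limited to one consonant).
Epenthesis after each stranded consonant: /w/ → /we/, /x/ → /xe/.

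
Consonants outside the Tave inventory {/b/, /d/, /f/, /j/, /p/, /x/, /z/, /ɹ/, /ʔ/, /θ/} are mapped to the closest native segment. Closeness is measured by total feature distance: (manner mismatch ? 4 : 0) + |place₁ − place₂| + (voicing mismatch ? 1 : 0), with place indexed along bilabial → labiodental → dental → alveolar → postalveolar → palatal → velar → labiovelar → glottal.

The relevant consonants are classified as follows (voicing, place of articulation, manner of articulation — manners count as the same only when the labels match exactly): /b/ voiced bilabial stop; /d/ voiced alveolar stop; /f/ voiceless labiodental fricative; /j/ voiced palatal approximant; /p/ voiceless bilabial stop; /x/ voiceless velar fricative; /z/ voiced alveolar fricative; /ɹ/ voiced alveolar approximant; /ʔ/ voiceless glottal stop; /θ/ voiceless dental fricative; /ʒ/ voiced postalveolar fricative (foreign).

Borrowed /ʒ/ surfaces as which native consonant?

/z/ is closest: same manner (fricative), place distance 1 (postalveolar→alveolar), same voicing; total 1. Next closest is /x/ at distance 3.

z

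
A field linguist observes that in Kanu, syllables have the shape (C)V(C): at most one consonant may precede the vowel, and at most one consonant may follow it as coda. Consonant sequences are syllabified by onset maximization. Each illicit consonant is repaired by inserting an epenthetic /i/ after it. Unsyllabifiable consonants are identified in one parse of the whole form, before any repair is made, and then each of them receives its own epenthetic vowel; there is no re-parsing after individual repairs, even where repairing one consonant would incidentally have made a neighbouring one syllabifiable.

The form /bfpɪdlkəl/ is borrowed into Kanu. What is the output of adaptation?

Syllabifying with onset maximization leaves /b/, /f/, /l/ stranded (at most one coda consonant is licensed; onsets are limited to one consonant).
Each unlicensed consonant becomes the onset of a new syllable: /b/ → /bi/, /f/ → /fi/, /l/ → /li/.

bifipɪdlikəl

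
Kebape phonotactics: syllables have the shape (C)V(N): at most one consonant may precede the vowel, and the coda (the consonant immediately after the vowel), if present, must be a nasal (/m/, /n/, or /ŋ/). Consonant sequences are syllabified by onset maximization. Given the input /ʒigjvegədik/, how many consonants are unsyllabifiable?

3

Syllabifying with onset maximization leaves /g/, /j/, /k/ stranded (only a nasal (/m/, /n/, or /ŋ/) is licensed in coda position; onsets are limited to one consonant).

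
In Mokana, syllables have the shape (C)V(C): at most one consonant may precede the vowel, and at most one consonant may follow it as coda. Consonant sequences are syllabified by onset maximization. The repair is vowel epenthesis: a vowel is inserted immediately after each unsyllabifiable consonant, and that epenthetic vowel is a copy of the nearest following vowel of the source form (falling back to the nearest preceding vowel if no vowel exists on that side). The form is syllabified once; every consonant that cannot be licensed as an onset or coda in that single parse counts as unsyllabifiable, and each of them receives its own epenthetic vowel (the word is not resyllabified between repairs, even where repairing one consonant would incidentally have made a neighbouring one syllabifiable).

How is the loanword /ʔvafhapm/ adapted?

ʔavafhapma

Under (C)V(C), the unsyllabifiable consonants are /ʔ/, /m/ (at most one coda consonant is licensed; onsets are limited to one consonant).
Epenthesis after each stranded consonant: /ʔ/ → /ʔa/, /m/ → /ma/.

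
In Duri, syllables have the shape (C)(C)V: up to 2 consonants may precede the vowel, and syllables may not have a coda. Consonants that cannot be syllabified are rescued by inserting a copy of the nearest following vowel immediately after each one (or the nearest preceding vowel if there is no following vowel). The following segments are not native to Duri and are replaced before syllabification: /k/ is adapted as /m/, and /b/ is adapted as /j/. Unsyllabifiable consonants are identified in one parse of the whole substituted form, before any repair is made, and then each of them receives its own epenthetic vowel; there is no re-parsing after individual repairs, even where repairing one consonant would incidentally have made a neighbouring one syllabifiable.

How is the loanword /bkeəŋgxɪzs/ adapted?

jmeəŋɪgxɪzɪsɪ

Substitution: /b/ → /j/, /k/ → /m/, giving /jmeəŋgxɪzs/.
Under (C)(C)V, the unsyllabifiable consonants are /ŋ/, /z/, /s/ (no codas are permitted; onsets may contain at most 2 consonants).
Inserting the epenthetic vowel yields /ŋ/ → /ŋɪ/, /z/ → /zɪ/, /s/ → /sɪ/.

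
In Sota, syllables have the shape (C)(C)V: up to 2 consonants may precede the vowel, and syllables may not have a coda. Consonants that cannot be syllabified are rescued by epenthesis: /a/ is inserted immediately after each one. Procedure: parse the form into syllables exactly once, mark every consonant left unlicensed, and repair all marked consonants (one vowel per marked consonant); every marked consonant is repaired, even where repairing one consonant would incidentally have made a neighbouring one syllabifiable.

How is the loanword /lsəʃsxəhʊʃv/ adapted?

lsəʃasxəhʊʃava

The consonants /ʃ/, /ʃ/, /v/ cannot be parsed into a legal (C)(C)V syllable (no codas are permitted; onsets may contain at most 2 consonants).
Inserting the epenthetic vowel yields /ʃ/ → /ʃa/, /ʃ/ → /ʃa/, /v/ → /va/.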